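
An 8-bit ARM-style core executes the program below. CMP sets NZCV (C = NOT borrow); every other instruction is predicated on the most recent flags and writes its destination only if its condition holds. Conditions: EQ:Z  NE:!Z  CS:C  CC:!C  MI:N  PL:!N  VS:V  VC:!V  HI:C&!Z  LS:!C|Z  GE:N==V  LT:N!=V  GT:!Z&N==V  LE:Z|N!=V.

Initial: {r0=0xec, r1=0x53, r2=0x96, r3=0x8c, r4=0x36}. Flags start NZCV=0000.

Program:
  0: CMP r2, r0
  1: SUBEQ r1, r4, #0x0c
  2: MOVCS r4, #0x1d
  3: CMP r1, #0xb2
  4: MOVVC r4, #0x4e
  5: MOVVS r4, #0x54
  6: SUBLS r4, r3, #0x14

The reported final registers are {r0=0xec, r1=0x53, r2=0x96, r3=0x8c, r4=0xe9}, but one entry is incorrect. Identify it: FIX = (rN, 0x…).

0: ✓ CMP  NZCV=1000
1: · SUBEQ
2: · MOVCS
3: ✓ CMP  NZCV=1001
4: · MOVVC
5: ✓ MOVVS  r4←0x54
6: ✓ SUBLS  r4←0x78

FIX = (r4, 0x78)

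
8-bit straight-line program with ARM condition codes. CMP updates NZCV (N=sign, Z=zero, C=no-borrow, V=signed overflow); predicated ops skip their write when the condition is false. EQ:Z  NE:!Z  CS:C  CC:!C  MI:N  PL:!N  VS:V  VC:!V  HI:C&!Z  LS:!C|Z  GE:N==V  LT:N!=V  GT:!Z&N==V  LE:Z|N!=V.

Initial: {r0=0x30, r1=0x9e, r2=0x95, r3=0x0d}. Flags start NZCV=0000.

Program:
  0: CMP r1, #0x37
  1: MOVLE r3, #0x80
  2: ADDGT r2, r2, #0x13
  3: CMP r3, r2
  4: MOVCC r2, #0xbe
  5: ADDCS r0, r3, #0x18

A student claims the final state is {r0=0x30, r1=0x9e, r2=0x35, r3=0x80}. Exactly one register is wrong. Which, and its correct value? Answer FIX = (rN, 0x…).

FIX = (r2, 0xbe)

0: ✓ CMP  NZCV=0011
1: ✓ MOVLE  r3←0x80
2: · ADDGT
3: ✓ CMP  NZCV=1000
4: ✓ MOVCC  r2←0xbe
5: · ADDCS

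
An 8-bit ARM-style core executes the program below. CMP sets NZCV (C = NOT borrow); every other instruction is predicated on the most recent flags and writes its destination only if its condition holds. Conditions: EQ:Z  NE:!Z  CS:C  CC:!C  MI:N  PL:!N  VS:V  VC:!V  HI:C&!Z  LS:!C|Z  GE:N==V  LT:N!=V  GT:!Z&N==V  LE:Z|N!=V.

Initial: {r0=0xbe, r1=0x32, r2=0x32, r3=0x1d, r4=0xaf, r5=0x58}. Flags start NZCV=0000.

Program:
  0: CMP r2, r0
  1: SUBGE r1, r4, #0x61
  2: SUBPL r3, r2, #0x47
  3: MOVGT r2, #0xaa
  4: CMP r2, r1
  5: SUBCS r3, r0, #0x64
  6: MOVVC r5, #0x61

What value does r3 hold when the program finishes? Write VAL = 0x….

VAL = 0x5a

[0] flags=0000 → (cmp)
[1] flags=0000 GE?T → r1=0x4e
[2] flags=0000 PL?T → r3=0xeb
[3] flags=0000 GT?T → r2=0xaa
[4] flags=0011 → (cmp)
[5] flags=0011 CS?T → r3=0x5a
[6] flags=0011 VC?F → skip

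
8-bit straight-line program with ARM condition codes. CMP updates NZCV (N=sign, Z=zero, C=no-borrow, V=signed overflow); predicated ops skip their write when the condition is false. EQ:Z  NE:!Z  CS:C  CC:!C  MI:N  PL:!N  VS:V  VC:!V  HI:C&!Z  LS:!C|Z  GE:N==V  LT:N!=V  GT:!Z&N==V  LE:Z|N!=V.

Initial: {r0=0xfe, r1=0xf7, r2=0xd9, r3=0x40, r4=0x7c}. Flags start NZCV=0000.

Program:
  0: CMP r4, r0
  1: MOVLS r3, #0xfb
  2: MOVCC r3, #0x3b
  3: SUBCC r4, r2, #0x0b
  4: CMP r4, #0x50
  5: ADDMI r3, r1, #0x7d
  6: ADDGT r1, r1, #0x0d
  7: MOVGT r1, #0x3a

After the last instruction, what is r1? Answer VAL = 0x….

0: ✓ CMP  NZCV=0000
1: ✓ MOVLS  r3←0xfb
2: ✓ MOVCC  r3←0x3b
3: ✓ SUBCC  r4←0xce
4: ✓ CMP  NZCV=0011
5: · ADDMI
6: · ADDGT
7: · MOVGT

VAL = 0xf7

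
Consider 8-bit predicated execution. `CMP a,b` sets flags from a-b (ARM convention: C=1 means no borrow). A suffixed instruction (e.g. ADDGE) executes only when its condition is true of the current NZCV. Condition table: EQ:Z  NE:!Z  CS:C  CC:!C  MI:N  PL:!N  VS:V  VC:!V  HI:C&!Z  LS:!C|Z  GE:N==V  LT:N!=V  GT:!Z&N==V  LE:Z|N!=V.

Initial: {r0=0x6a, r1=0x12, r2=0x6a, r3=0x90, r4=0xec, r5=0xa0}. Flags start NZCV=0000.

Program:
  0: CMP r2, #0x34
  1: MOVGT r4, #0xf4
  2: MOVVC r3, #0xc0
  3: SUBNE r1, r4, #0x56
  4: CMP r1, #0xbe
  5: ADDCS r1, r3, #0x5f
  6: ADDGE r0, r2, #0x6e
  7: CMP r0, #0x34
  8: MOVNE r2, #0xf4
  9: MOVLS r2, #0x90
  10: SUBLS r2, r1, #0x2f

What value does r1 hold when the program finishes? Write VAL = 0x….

VAL = 0x9e

[0] flags=0010 → (cmp)
[1] flags=0010 GT?T → r4=0xf4
[2] flags=0010 VC?T → r3=0xc0
[3] flags=0010 NE?T → r1=0x9e
[4] flags=1000 → (cmp)
[5] flags=1000 CS?F → skip
[6] flags=1000 GE?F → skip
[7] flags=0010 → (cmp)
[8] flags=0010 NE?T → r2=0xf4
[9] flags=0010 LS?F → skip
[10] flags=0010 LS?F → skip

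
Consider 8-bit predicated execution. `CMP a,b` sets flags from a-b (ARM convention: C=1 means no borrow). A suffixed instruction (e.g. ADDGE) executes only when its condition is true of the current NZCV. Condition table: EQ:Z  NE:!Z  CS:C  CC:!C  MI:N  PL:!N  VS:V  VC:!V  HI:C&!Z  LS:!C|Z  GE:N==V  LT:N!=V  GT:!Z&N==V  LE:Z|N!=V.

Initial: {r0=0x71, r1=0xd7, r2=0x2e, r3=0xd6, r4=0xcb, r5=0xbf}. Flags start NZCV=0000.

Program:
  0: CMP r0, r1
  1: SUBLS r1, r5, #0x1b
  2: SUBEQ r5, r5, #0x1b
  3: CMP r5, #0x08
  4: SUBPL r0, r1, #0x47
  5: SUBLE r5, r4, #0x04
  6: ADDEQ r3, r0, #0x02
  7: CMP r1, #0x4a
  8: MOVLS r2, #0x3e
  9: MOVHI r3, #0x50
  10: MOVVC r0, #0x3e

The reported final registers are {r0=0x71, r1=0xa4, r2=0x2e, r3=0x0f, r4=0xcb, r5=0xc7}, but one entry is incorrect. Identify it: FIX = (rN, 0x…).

0: ✓ CMP  NZCV=1001
1: ✓ SUBLS  r1←0xa4
2: · SUBEQ
3: ✓ CMP  NZCV=1010
4: · SUBPL
5: ✓ SUBLE  r5←0xc7
6: · ADDEQ
7: ✓ CMP  NZCV=0011
8: · MOVLS
9: ✓ MOVHI  r3←0x50
10: · MOVVC

FIX = (r3, 0x50)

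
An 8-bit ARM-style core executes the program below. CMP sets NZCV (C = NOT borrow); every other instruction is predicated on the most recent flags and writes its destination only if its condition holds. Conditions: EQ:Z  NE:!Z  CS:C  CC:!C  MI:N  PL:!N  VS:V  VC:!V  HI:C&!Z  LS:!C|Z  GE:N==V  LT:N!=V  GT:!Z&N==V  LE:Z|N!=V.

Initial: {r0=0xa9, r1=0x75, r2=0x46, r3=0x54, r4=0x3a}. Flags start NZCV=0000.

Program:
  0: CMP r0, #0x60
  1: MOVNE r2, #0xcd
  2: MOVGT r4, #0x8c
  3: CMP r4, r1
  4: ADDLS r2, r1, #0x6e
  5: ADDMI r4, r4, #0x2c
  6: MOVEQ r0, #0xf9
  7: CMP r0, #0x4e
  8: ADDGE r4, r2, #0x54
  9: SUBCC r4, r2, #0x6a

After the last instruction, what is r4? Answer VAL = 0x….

VAL = 0x66

0: ✓ CMP  NZCV=0011
1: ✓ MOVNE  r2←0xcd
2: · MOVGT
3: ✓ CMP  NZCV=1000
4: ✓ ADDLS  r2←0xe3
5: ✓ ADDMI  r4←0x66
6: · MOVEQ
7: ✓ CMP  NZCV=0011
8: · ADDGE
9: · SUBCC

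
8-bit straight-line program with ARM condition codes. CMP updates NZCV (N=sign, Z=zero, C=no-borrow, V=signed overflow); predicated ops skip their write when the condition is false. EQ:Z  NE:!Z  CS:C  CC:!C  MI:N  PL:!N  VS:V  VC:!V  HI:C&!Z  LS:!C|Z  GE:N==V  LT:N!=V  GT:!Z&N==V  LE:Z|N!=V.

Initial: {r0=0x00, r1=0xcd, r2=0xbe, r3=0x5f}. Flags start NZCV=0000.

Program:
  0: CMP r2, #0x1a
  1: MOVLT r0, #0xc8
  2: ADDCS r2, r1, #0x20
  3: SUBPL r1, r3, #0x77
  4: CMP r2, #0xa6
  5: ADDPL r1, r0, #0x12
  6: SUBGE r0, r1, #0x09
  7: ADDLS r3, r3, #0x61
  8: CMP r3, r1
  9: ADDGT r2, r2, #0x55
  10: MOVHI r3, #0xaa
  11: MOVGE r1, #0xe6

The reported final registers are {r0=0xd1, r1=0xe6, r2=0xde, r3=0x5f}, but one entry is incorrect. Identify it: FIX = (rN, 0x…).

FIX = (r2, 0x42)

[0] flags=1010 → (cmp)
[1] flags=1010 LT?T → r0=0xc8
[2] flags=1010 CS?T → r2=0xed
[3] flags=1010 PL?F → skip
[4] flags=0010 → (cmp)
[5] flags=0010 PL?T → r1=0xda
[6] flags=0010 GE?T → r0=0xd1
[7] flags=0010 LS?F → skip
[8] flags=1001 → (cmp)
[9] flags=1001 GT?T → r2=0x42
[10] flags=1001 HI?F → skip
[11] flags=1001 GE?T → r1=0xe6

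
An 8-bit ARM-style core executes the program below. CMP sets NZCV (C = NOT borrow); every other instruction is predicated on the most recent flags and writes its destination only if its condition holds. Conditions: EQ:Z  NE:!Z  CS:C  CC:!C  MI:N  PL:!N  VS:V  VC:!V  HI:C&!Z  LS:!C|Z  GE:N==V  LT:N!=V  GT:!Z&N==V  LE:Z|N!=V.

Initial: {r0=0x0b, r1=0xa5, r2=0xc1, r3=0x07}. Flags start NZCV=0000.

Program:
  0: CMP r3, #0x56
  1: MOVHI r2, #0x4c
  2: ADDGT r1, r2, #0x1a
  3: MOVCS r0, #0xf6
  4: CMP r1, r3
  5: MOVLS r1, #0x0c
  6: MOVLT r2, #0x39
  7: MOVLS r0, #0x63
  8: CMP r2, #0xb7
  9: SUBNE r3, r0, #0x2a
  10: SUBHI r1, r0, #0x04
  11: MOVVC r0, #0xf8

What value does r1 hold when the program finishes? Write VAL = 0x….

0: ✓ CMP  NZCV=1000
1: · MOVHI
2: · ADDGT
3: · MOVCS
4: ✓ CMP  NZCV=1010
5: · MOVLS
6: ✓ MOVLT  r2←0x39
7: · MOVLS
8: ✓ CMP  NZCV=1001
9: ✓ SUBNE  r3←0xe1
10: · SUBHI
11: · MOVVC

VAL = 0xa5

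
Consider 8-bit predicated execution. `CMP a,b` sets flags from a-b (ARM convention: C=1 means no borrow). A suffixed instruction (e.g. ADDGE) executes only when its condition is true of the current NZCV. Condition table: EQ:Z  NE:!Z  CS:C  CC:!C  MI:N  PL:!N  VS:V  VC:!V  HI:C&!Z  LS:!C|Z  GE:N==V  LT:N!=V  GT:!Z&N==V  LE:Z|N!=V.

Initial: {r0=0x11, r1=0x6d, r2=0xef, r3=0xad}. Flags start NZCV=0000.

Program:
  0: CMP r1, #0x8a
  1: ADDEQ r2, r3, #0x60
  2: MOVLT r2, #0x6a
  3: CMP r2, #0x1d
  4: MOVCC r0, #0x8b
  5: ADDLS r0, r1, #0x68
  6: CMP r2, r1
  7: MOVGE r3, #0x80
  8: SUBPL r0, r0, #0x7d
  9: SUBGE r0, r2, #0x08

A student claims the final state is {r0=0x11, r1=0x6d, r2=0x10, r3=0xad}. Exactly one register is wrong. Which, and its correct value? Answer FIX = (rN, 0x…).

FIX = (r2, 0xef)

[0] flags=1001 → (cmp)
[1] flags=1001 EQ?F → skip
[2] flags=1001 LT?F → skip
[3] flags=1010 → (cmp)
[4] flags=1010 CC?F → skip
[5] flags=1010 LS?F → skip
[6] flags=1010 → (cmp)
[7] flags=1010 GE?F → skip
[8] flags=1010 PL?F → skip
[9] flags=1010 GE?F → skip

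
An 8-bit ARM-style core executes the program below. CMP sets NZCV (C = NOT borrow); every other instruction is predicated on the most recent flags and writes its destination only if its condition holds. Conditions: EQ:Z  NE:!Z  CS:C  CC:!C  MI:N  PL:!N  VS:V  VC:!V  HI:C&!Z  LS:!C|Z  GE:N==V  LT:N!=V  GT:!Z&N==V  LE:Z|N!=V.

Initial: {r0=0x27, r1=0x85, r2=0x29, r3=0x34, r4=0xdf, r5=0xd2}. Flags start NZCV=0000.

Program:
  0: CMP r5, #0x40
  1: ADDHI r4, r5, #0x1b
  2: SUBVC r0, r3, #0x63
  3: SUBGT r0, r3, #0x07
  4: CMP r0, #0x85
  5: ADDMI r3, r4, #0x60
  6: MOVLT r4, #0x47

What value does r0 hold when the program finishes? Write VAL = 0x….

[0] flags=1010 → (cmp)
[1] flags=1010 HI?T → r4=0xed
[2] flags=1010 VC?T → r0=0xd1
[3] flags=1010 GT?F → skip
[4] flags=0010 → (cmp)
[5] flags=0010 MI?F → skip
[6] flags=0010 LT?F → skip

VAL = 0xd1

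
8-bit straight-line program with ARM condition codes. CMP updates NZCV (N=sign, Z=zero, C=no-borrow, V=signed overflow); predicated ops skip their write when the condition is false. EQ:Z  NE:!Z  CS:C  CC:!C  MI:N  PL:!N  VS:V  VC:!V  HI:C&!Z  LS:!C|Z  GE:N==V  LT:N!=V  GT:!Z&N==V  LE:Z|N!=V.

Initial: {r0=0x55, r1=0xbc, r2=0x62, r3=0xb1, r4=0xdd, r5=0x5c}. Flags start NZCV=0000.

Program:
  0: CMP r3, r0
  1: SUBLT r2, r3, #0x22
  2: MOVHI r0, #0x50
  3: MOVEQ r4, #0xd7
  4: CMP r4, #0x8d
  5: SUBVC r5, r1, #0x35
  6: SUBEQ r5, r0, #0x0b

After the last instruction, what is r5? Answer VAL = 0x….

VAL = 0x87

0: ✓ CMP  NZCV=0011
1: ✓ SUBLT  r2←0x8f
2: ✓ MOVHI  r0←0x50
3: · MOVEQ
4: ✓ CMP  NZCV=0010
5: ✓ SUBVC  r5←0x87
6: · SUBEQ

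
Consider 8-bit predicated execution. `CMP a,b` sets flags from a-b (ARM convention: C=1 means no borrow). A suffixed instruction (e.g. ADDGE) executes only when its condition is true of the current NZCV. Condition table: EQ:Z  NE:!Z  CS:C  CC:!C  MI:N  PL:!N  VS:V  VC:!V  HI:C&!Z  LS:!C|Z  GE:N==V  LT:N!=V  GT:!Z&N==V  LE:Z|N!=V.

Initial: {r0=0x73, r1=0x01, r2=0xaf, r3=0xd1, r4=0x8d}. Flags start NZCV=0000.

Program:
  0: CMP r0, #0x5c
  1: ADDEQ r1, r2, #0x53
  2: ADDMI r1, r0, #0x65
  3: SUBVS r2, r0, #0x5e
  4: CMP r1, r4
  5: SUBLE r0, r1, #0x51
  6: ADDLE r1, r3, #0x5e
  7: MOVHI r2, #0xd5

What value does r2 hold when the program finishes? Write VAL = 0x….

0: ✓ CMP  NZCV=0010
1: · ADDEQ
2: · ADDMI
3: · SUBVS
4: ✓ CMP  NZCV=0000
5: · SUBLE
6: · ADDLE
7: · MOVHI

VAL = 0xaf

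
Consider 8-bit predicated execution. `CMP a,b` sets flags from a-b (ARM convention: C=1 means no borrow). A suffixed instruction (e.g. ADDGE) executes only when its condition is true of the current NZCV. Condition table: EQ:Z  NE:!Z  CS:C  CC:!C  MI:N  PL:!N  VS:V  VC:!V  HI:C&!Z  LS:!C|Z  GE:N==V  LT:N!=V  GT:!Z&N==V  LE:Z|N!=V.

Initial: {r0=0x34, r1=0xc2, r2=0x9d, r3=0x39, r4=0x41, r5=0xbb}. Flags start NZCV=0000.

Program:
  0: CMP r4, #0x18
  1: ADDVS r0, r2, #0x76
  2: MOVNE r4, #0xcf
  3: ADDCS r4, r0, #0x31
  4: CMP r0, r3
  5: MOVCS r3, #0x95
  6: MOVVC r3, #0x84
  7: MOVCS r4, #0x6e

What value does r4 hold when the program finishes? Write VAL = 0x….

VAL = 0x65

[0] flags=0010 → (cmp)
[1] flags=0010 VS?F → skip
[2] flags=0010 NE?T → r4=0xcf
[3] flags=0010 CS?T → r4=0x65
[4] flags=1000 → (cmp)
[5] flags=1000 CS?F → skip
[6] flags=1000 VC?T → r3=0x84
[7] flags=1000 CS?F → skip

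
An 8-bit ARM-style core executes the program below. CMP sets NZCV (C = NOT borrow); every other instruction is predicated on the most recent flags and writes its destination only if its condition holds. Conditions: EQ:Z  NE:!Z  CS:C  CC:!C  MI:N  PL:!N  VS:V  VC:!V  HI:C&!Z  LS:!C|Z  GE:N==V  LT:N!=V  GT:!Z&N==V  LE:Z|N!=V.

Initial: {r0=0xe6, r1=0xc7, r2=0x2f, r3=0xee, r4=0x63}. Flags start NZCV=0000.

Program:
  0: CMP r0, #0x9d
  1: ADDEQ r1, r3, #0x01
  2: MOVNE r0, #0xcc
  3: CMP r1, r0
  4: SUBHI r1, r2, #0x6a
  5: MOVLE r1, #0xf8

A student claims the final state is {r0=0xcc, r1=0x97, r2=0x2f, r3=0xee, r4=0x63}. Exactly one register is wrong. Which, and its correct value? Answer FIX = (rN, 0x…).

[0] flags=0010 → (cmp)
[1] flags=0010 EQ?F → skip
[2] flags=0010 NE?T → r0=0xcc
[3] flags=1000 → (cmp)
[4] flags=1000 HI?F → skip
[5] flags=1000 LE?T → r1=0xf8

FIX = (r1, 0xf8)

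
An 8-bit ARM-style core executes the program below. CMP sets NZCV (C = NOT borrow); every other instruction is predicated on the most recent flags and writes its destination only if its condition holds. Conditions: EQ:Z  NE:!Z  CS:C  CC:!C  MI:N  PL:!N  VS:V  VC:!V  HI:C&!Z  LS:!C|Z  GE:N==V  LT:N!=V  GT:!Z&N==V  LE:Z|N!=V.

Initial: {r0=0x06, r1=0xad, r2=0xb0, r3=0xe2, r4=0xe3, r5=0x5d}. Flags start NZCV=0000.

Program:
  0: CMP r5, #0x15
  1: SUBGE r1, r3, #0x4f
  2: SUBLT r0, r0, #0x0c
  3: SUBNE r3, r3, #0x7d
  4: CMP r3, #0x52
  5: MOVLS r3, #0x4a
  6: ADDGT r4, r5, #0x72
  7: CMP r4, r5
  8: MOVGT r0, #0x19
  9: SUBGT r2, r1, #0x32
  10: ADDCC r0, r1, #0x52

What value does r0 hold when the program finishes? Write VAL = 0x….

VAL = 0x06

[0] flags=0010 → (cmp)
[1] flags=0010 GE?T → r1=0x93
[2] flags=0010 LT?F → skip
[3] flags=0010 NE?T → r3=0x65
[4] flags=0010 → (cmp)
[5] flags=0010 LS?F → skip
[6] flags=0010 GT?T → r4=0xcf
[7] flags=0011 → (cmp)
[8] flags=0011 GT?F → skip
[9] flags=0011 GT?F → skip
[10] flags=0011 CC?F → skip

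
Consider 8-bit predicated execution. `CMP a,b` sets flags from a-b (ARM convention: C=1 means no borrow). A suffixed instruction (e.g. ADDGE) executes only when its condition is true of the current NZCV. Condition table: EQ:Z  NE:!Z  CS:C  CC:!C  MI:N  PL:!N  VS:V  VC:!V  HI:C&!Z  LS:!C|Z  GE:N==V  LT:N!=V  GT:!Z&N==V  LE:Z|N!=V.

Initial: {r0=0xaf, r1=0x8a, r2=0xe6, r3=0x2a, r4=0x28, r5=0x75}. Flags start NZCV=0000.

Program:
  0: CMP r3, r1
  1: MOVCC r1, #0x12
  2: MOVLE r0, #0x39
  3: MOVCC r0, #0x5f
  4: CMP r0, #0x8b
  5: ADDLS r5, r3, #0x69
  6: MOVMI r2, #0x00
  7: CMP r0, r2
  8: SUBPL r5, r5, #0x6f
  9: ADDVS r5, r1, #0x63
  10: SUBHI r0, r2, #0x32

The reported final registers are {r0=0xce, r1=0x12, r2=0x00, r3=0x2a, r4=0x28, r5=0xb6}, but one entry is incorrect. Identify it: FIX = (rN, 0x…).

FIX = (r5, 0x24)

0: ✓ CMP  NZCV=1001
1: ✓ MOVCC  r1←0x12
2: · MOVLE
3: ✓ MOVCC  r0←0x5f
4: ✓ CMP  NZCV=1001
5: ✓ ADDLS  r5←0x93
6: ✓ MOVMI  r2←0x00
7: ✓ CMP  NZCV=0010
8: ✓ SUBPL  r5←0x24
9: · ADDVS
10: ✓ SUBHI  r0←0xce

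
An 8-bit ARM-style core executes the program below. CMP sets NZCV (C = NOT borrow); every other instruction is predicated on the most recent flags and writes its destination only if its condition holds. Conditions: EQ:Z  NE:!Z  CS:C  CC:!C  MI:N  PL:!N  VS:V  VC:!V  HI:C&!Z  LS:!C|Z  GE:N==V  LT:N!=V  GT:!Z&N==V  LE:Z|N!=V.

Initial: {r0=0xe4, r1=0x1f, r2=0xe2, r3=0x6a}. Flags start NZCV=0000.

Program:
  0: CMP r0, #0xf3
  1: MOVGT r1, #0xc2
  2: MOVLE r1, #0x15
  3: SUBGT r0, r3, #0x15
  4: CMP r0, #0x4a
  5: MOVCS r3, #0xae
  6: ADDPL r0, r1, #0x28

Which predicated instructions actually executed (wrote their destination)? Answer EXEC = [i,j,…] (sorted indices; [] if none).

EXEC = [2,5]

[0] flags=1000 → (cmp)
[1] flags=1000 GT?F → skip
[2] flags=1000 LE?T → r1=0x15
[3] flags=1000 GT?F → skip
[4] flags=1010 → (cmp)
[5] flags=1010 CS?T → r3=0xae
[6] flags=1010 PL?F → skip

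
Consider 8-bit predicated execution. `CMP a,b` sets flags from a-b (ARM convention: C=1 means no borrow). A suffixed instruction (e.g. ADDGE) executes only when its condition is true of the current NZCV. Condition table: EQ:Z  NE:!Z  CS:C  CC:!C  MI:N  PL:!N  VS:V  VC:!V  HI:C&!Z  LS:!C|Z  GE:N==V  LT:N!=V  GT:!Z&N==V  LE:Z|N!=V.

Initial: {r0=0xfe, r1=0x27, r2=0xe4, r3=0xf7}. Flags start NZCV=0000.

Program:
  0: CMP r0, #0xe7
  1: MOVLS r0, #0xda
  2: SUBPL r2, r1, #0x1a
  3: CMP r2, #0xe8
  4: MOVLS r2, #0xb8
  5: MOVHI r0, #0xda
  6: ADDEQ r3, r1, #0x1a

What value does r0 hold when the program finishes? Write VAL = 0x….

VAL = 0xfe

0: ✓ CMP  NZCV=0010
1: · MOVLS
2: ✓ SUBPL  r2←0x0d
3: ✓ CMP  NZCV=0000
4: ✓ MOVLS  r2←0xb8
5: · MOVHI
6: · ADDEQ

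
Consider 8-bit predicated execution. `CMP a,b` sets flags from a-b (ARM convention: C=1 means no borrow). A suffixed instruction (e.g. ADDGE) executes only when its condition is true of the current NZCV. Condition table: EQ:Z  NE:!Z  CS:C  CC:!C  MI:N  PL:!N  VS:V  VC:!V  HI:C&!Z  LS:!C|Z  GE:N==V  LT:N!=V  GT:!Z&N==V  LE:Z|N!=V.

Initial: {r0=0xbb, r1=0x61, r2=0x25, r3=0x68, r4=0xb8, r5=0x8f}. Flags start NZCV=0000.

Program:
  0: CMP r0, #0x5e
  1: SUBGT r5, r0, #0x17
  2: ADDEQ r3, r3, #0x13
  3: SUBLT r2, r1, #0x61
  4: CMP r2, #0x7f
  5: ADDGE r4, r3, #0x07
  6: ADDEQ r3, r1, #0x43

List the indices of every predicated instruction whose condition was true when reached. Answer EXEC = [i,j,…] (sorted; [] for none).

EXEC = [3]

[0] flags=0011 → (cmp)
[1] flags=0011 GT?F → skip
[2] flags=0011 EQ?F → skip
[3] flags=0011 LT?T → r2=0x00
[4] flags=1000 → (cmp)
[5] flags=1000 GE?F → skip
[6] flags=1000 EQ?F → skip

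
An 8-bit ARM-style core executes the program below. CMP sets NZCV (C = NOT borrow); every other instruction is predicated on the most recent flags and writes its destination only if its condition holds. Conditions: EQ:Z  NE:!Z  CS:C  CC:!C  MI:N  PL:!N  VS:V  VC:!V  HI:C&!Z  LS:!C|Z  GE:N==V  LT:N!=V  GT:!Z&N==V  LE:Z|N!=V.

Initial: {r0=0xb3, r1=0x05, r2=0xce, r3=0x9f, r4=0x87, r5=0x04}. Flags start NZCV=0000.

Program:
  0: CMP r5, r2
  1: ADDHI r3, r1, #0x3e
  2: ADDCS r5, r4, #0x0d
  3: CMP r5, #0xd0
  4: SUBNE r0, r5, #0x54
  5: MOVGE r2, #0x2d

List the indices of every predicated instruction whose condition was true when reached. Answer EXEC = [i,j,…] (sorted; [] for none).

[0] flags=0000 → (cmp)
[1] flags=0000 HI?F → skip
[2] flags=0000 CS?F → skip
[3] flags=0000 → (cmp)
[4] flags=0000 NE?T → r0=0xb0
[5] flags=0000 GE?T → r2=0x2d

EXEC = [4,5]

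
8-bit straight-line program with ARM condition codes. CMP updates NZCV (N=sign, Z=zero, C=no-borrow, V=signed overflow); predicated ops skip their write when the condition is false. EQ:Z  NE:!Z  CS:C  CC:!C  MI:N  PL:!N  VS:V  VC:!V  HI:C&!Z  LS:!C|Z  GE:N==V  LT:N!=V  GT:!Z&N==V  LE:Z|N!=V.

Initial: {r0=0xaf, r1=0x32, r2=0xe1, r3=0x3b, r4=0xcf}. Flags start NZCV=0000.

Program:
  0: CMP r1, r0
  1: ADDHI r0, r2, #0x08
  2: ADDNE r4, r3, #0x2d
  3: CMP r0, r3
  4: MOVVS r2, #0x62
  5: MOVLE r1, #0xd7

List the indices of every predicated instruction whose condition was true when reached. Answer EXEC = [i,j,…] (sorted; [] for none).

EXEC = [2,4,5]

0: ✓ CMP  NZCV=1001
1: · ADDHI
2: ✓ ADDNE  r4←0x68
3: ✓ CMP  NZCV=0011
4: ✓ MOVVS  r2←0x62
5: ✓ MOVLE  r1←0xd7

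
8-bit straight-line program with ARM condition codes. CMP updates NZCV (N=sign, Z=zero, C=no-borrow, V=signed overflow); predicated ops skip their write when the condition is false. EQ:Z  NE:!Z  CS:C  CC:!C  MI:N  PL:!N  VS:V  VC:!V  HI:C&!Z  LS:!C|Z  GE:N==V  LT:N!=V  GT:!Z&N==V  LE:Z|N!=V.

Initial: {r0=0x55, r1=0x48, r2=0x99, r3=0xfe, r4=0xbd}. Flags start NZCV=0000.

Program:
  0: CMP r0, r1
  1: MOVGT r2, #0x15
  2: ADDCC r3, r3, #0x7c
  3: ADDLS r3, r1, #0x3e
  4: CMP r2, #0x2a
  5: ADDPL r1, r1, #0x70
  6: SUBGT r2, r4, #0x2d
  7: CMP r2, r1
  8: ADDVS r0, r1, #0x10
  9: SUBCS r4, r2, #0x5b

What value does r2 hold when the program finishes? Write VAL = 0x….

0: ✓ CMP  NZCV=0010
1: ✓ MOVGT  r2←0x15
2: · ADDCC
3: · ADDLS
4: ✓ CMP  NZCV=1000
5: · ADDPL
6: · SUBGT
7: ✓ CMP  NZCV=1000
8: · ADDVS
9: · SUBCS

VAL = 0x15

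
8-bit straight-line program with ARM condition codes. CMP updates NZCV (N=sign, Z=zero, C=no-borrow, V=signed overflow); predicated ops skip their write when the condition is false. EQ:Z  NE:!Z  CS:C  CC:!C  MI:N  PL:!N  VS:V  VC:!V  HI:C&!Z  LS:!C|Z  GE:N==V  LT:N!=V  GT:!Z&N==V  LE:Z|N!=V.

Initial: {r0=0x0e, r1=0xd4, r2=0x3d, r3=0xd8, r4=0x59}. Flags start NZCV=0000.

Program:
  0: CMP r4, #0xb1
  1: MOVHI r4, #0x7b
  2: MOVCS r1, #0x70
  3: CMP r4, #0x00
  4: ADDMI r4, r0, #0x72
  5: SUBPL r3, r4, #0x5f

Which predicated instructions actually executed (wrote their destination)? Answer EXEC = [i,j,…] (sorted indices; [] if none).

EXEC = [5]

[0] flags=1001 → (cmp)
[1] flags=1001 HI?F → skip
[2] flags=1001 CS?F → skip
[3] flags=0010 → (cmp)
[4] flags=0010 MI?F → skip
[5] flags=0010 PL?T → r3=0xfa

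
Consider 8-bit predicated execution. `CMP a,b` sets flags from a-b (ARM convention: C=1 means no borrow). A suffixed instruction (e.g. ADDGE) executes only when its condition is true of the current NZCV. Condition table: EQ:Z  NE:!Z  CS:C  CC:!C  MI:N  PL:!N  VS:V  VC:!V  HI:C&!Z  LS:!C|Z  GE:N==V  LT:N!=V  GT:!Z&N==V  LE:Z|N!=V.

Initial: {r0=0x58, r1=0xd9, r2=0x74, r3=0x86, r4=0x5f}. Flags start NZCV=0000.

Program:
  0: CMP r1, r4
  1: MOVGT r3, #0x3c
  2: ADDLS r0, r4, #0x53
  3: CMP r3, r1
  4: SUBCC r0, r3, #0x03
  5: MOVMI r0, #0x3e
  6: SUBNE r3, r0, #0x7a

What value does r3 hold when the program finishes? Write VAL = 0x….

0: ✓ CMP  NZCV=0011
1: · MOVGT
2: · ADDLS
3: ✓ CMP  NZCV=1000
4: ✓ SUBCC  r0←0x83
5: ✓ MOVMI  r0←0x3e
6: ✓ SUBNE  r3←0xc4

VAL = 0xc4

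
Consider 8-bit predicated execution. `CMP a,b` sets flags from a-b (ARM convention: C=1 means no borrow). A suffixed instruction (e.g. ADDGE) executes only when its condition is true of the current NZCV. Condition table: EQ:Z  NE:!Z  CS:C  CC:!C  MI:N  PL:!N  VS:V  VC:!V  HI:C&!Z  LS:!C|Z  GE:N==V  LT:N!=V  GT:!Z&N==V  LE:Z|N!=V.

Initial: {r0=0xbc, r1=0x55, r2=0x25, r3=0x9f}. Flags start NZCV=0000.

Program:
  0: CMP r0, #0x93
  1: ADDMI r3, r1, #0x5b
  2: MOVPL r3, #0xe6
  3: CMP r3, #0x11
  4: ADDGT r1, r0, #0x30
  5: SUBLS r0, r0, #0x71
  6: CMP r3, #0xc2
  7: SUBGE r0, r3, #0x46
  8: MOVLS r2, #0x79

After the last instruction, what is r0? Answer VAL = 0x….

0: ✓ CMP  NZCV=0010
1: · ADDMI
2: ✓ MOVPL  r3←0xe6
3: ✓ CMP  NZCV=1010
4: · ADDGT
5: · SUBLS
6: ✓ CMP  NZCV=0010
7: ✓ SUBGE  r0←0xa0
8: · MOVLS

VAL = 0xa0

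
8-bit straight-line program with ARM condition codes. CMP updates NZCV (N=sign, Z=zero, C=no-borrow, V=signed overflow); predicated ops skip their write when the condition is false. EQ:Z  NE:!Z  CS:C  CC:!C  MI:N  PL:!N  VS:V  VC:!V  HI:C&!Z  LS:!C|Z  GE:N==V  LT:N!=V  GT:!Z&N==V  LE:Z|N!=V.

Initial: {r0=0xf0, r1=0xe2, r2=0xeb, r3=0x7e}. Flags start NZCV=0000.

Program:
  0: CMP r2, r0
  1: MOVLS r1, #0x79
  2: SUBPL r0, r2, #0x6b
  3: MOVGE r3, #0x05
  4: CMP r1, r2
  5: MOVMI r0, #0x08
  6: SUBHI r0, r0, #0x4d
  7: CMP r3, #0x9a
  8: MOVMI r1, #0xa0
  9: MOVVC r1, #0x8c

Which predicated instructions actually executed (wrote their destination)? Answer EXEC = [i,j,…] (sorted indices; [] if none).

EXEC = [1,5,8]

0: ✓ CMP  NZCV=1000
1: ✓ MOVLS  r1←0x79
2: · SUBPL
3: · MOVGE
4: ✓ CMP  NZCV=1001
5: ✓ MOVMI  r0←0x08
6: · SUBHI
7: ✓ CMP  NZCV=1001
8: ✓ MOVMI  r1←0xa0
9: · MOVVC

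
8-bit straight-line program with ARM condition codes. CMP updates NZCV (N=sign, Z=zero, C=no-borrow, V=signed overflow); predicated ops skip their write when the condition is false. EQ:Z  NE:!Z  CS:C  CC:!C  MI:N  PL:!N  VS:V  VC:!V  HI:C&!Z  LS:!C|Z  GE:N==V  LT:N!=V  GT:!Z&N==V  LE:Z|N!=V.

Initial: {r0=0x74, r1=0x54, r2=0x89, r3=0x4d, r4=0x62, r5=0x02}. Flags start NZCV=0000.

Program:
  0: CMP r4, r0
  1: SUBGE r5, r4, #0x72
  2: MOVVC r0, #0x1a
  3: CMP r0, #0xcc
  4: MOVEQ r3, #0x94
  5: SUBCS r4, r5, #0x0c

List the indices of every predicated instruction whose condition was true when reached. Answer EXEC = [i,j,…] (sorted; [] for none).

EXEC = [2]

[0] flags=1000 → (cmp)
[1] flags=1000 GE?F → skip
[2] flags=1000 VC?T → r0=0x1a
[3] flags=0000 → (cmp)
[4] flags=0000 EQ?F → skip
[5] flags=0000 CS?F → skip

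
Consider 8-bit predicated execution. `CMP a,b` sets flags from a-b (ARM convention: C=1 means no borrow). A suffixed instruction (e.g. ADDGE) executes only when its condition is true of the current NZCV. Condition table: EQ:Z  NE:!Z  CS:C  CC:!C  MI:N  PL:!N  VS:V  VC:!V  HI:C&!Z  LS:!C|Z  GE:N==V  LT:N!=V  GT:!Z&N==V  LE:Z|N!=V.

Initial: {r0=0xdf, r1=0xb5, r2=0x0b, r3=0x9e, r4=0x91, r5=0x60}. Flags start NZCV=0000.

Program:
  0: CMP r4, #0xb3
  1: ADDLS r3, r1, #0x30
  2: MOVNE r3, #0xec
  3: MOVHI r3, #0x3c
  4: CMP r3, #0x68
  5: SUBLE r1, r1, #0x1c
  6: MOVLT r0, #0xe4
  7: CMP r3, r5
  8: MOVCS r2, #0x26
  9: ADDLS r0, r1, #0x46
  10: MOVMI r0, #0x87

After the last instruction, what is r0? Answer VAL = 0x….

[0] flags=1000 → (cmp)
[1] flags=1000 LS?T → r3=0xe5
[2] flags=1000 NE?T → r3=0xec
[3] flags=1000 HI?F → skip
[4] flags=1010 → (cmp)
[5] flags=1010 LE?T → r1=0x99
[6] flags=1010 LT?T → r0=0xe4
[7] flags=1010 → (cmp)
[8] flags=1010 CS?T → r2=0x26
[9] flags=1010 LS?F → skip
[10] flags=1010 MI?T → r0=0x87

VAL = 0x87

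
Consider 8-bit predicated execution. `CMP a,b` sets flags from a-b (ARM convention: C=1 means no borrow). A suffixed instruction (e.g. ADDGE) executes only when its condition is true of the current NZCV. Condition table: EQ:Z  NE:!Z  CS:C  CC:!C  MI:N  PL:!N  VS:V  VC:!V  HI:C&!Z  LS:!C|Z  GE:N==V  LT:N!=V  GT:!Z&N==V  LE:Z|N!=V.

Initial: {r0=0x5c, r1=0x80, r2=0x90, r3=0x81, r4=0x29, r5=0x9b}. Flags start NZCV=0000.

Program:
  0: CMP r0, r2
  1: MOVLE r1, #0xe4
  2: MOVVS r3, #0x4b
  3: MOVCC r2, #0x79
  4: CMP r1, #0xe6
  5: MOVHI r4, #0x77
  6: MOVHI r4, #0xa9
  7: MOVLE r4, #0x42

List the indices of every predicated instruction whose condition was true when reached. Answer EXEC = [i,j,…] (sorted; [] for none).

[0] flags=1001 → (cmp)
[1] flags=1001 LE?F → skip
[2] flags=1001 VS?T → r3=0x4b
[3] flags=1001 CC?T → r2=0x79
[4] flags=1000 → (cmp)
[5] flags=1000 HI?F → skip
[6] flags=1000 HI?F → skip
[7] flags=1000 LE?T → r4=0x42

EXEC = [2,3,7]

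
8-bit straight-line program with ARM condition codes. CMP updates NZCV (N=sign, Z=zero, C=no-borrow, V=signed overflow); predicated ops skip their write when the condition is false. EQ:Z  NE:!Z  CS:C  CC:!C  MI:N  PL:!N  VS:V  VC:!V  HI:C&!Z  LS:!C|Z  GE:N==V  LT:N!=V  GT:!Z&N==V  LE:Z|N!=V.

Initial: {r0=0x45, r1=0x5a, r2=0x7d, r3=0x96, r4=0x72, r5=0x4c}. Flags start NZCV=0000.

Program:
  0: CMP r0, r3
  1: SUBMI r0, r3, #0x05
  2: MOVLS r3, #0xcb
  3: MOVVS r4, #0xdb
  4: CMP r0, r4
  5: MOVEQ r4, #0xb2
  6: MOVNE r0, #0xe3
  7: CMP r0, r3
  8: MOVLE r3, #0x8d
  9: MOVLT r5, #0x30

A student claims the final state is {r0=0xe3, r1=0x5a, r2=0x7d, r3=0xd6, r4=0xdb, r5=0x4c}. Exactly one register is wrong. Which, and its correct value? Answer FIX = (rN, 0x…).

FIX = (r3, 0xcb)

0: ✓ CMP  NZCV=1001
1: ✓ SUBMI  r0←0x91
2: ✓ MOVLS  r3←0xcb
3: ✓ MOVVS  r4←0xdb
4: ✓ CMP  NZCV=1000
5: · MOVEQ
6: ✓ MOVNE  r0←0xe3
7: ✓ CMP  NZCV=0010
8: · MOVLE
9: · MOVLT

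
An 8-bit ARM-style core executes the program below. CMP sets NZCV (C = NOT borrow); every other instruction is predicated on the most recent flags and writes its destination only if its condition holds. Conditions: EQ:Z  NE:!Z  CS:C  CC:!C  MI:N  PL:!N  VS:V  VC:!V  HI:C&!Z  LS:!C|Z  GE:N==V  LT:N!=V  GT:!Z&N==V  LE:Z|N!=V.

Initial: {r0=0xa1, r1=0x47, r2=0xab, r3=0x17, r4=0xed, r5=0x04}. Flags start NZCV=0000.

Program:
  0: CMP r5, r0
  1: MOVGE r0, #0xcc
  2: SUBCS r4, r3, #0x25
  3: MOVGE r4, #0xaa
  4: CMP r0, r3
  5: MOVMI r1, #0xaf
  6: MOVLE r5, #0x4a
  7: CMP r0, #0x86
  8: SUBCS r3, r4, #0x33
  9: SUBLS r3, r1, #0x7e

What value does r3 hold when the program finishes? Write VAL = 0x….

VAL = 0x77

[0] flags=0000 → (cmp)
[1] flags=0000 GE?T → r0=0xcc
[2] flags=0000 CS?F → skip
[3] flags=0000 GE?T → r4=0xaa
[4] flags=1010 → (cmp)
[5] flags=1010 MI?T → r1=0xaf
[6] flags=1010 LE?T → r5=0x4a
[7] flags=0010 → (cmp)
[8] flags=0010 CS?T → r3=0x77
[9] flags=0010 LS?F → skip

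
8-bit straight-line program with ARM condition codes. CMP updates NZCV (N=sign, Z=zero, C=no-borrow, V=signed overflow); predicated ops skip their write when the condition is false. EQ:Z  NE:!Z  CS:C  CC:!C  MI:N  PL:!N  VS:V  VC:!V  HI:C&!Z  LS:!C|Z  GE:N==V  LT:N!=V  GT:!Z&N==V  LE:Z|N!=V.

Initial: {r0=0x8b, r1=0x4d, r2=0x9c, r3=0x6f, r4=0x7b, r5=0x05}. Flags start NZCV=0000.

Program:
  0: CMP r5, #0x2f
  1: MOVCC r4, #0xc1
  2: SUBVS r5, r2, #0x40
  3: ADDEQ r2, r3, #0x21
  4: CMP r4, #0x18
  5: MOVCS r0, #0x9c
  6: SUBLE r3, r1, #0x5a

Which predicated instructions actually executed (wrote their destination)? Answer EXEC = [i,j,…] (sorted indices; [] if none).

EXEC = [1,5,6]

0: ✓ CMP  NZCV=1000
1: ✓ MOVCC  r4←0xc1
2: · SUBVS
3: · ADDEQ
4: ✓ CMP  NZCV=1010
5: ✓ MOVCS  r0←0x9c
6: ✓ SUBLE  r3←0xf3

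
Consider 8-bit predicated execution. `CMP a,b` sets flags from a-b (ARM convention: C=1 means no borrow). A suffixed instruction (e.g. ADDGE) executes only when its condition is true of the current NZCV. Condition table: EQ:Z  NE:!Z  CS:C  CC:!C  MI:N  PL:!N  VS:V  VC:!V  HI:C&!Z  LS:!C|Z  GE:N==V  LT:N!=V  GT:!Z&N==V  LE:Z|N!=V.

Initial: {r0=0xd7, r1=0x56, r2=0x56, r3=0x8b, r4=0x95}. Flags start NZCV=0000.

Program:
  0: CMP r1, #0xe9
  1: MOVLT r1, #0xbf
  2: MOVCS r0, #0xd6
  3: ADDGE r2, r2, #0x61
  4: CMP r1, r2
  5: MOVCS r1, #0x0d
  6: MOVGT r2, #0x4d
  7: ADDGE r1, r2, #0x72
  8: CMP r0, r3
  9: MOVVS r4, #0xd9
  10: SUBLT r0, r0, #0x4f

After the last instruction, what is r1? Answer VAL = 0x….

VAL = 0xbf

0: ✓ CMP  NZCV=0000
1: · MOVLT
2: · MOVCS
3: ✓ ADDGE  r2←0xb7
4: ✓ CMP  NZCV=1001
5: · MOVCS
6: ✓ MOVGT  r2←0x4d
7: ✓ ADDGE  r1←0xbf
8: ✓ CMP  NZCV=0010
9: · MOVVS
10: · SUBLT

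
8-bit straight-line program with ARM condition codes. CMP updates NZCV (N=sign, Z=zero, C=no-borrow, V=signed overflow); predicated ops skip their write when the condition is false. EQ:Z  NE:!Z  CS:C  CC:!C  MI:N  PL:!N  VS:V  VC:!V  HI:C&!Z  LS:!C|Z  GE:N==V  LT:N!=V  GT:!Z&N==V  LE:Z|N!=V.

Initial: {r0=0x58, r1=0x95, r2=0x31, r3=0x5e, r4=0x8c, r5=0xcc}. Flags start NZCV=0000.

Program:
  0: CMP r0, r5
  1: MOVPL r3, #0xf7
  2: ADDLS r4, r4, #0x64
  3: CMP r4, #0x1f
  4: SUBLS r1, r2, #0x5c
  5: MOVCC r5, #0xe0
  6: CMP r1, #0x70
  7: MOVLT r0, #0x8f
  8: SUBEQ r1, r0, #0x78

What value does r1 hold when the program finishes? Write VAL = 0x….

0: ✓ CMP  NZCV=1001
1: · MOVPL
2: ✓ ADDLS  r4←0xf0
3: ✓ CMP  NZCV=1010
4: · SUBLS
5: · MOVCC
6: ✓ CMP  NZCV=0011
7: ✓ MOVLT  r0←0x8f
8: · SUBEQ

VAL = 0x95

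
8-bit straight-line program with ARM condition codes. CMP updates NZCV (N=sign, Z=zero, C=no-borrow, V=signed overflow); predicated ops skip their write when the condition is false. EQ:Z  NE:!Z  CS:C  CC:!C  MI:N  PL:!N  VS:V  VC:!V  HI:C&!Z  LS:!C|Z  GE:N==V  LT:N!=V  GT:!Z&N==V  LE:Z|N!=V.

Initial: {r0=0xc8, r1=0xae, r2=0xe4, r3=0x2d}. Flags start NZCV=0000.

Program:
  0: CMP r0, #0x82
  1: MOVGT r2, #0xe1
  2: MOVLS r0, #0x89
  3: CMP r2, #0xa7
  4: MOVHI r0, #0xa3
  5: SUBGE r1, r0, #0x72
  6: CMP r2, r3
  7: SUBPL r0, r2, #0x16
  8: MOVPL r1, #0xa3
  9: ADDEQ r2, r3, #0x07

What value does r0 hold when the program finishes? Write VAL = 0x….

VAL = 0xa3

[0] flags=0010 → (cmp)
[1] flags=0010 GT?T → r2=0xe1
[2] flags=0010 LS?F → skip
[3] flags=0010 → (cmp)
[4] flags=0010 HI?T → r0=0xa3
[5] flags=0010 GE?T → r1=0x31
[6] flags=1010 → (cmp)
[7] flags=1010 PL?F → skip
[8] flags=1010 PL?F → skip
[9] flags=1010 EQ?F → skip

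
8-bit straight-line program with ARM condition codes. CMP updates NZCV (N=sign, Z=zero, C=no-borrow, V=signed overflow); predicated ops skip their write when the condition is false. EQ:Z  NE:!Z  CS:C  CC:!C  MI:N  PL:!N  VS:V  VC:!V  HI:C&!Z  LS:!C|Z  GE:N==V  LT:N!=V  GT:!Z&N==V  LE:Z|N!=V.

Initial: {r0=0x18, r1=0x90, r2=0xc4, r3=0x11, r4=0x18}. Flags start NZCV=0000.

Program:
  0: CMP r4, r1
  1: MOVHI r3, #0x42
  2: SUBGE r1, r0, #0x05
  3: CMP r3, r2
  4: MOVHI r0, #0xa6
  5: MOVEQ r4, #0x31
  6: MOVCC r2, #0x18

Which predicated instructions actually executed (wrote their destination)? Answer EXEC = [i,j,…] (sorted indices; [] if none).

EXEC = [2,6]

0: ✓ CMP  NZCV=1001
1: · MOVHI
2: ✓ SUBGE  r1←0x13
3: ✓ CMP  NZCV=0000
4: · MOVHI
5: · MOVEQ
6: ✓ MOVCC  r2←0x18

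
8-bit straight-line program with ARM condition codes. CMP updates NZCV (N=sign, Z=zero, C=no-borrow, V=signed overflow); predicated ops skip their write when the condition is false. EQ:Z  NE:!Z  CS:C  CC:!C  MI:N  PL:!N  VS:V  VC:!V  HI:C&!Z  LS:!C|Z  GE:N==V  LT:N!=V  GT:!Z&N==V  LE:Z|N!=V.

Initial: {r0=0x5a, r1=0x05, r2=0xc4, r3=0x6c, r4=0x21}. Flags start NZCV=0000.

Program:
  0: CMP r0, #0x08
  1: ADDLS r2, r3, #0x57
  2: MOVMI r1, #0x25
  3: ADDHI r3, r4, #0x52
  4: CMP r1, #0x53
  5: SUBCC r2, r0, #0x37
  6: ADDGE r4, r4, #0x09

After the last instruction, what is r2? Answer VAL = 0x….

[0] flags=0010 → (cmp)
[1] flags=0010 LS?F → skip
[2] flags=0010 MI?F → skip
[3] flags=0010 HI?T → r3=0x73
[4] flags=1000 → (cmp)
[5] flags=1000 CC?T → r2=0x23
[6] flags=1000 GE?F → skip

VAL = 0x23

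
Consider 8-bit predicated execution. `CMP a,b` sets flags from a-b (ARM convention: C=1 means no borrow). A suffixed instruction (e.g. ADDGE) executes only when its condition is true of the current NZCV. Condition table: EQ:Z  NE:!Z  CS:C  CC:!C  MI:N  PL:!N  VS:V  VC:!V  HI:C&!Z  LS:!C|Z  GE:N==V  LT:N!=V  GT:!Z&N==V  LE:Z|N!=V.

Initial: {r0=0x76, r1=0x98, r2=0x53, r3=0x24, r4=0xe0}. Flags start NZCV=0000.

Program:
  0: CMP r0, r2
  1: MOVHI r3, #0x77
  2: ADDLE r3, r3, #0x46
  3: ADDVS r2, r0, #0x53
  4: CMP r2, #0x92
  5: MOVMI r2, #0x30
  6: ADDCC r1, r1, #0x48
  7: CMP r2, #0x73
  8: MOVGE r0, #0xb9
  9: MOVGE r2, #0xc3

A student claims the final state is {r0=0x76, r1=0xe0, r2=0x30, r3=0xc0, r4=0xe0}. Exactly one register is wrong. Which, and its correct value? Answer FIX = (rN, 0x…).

[0] flags=0010 → (cmp)
[1] flags=0010 HI?T → r3=0x77
[2] flags=0010 LE?F → skip
[3] flags=0010 VS?F → skip
[4] flags=1001 → (cmp)
[5] flags=1001 MI?T → r2=0x30
[6] flags=1001 CC?T → r1=0xe0
[7] flags=1000 → (cmp)
[8] flags=1000 GE?F → skip
[9] flags=1000 GE?F → skip

FIX = (r3, 0x77)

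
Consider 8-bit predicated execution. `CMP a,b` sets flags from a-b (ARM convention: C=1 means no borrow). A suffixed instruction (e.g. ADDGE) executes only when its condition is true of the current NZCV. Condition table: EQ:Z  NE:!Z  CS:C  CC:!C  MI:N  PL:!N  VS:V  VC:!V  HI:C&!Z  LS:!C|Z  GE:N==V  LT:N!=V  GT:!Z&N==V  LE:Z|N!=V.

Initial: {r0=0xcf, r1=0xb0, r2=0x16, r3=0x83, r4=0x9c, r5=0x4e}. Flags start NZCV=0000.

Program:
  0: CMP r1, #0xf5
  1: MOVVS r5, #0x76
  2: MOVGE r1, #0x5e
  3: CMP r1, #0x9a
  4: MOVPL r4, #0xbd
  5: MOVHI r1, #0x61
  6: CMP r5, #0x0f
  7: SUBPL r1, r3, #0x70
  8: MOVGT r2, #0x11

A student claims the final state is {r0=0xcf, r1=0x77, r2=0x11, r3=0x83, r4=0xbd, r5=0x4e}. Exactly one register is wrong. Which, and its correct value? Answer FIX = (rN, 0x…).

FIX = (r1, 0x13)

[0] flags=1000 → (cmp)
[1] flags=1000 VS?F → skip
[2] flags=1000 GE?F → skip
[3] flags=0010 → (cmp)
[4] flags=0010 PL?T → r4=0xbd
[5] flags=0010 HI?T → r1=0x61
[6] flags=0010 → (cmp)
[7] flags=0010 PL?T → r1=0x13
[8] flags=0010 GT?T → r2=0x11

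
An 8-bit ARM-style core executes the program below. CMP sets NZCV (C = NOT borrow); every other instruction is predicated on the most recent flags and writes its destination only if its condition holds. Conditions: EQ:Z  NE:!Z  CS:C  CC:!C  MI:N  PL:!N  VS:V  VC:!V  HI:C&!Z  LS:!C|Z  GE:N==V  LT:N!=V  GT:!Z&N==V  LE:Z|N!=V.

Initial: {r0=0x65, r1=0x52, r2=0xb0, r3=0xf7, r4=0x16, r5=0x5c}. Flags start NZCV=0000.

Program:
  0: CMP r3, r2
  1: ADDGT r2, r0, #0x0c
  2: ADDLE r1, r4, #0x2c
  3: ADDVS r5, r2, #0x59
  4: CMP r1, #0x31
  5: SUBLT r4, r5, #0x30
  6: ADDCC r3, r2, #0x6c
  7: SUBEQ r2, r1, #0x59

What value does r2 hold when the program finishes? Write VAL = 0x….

[0] flags=0010 → (cmp)
[1] flags=0010 GT?T → r2=0x71
[2] flags=0010 LE?F → skip
[3] flags=0010 VS?F → skip
[4] flags=0010 → (cmp)
[5] flags=0010 LT?F → skip
[6] flags=0010 CC?F → skip
[7] flags=0010 EQ?F → skip

VAL = 0x71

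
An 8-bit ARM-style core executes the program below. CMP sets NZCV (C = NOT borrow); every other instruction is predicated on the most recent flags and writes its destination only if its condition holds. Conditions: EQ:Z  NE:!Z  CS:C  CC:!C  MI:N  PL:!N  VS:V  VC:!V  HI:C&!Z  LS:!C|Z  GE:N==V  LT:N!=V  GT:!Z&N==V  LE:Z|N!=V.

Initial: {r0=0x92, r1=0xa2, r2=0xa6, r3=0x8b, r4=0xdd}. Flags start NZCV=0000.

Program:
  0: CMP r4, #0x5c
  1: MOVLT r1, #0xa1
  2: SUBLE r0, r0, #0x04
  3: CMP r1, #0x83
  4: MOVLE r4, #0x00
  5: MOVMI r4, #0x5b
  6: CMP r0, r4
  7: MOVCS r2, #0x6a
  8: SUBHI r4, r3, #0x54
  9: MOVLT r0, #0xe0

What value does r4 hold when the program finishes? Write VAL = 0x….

0: ✓ CMP  NZCV=1010
1: ✓ MOVLT  r1←0xa1
2: ✓ SUBLE  r0←0x8e
3: ✓ CMP  NZCV=0010
4: · MOVLE
5: · MOVMI
6: ✓ CMP  NZCV=1000
7: · MOVCS
8: · SUBHI
9: ✓ MOVLT  r0←0xe0

VAL = 0xdd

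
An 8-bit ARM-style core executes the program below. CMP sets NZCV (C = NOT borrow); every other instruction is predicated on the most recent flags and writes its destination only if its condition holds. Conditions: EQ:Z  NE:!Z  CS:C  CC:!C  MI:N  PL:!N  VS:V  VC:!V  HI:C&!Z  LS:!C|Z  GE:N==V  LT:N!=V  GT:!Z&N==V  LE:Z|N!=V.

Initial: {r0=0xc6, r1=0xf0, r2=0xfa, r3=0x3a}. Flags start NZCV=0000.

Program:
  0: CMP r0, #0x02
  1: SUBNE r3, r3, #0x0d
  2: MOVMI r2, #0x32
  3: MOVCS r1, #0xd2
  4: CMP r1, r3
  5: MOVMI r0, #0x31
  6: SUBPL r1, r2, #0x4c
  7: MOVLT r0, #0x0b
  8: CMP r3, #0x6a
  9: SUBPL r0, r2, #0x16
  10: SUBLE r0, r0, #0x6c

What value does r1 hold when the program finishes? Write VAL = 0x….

VAL = 0xd2

0: ✓ CMP  NZCV=1010
1: ✓ SUBNE  r3←0x2d
2: ✓ MOVMI  r2←0x32
3: ✓ MOVCS  r1←0xd2
4: ✓ CMP  NZCV=1010
5: ✓ MOVMI  r0←0x31
6: · SUBPL
7: ✓ MOVLT  r0←0x0b
8: ✓ CMP  NZCV=1000
9: · SUBPL
10: ✓ SUBLE  r0←0x9f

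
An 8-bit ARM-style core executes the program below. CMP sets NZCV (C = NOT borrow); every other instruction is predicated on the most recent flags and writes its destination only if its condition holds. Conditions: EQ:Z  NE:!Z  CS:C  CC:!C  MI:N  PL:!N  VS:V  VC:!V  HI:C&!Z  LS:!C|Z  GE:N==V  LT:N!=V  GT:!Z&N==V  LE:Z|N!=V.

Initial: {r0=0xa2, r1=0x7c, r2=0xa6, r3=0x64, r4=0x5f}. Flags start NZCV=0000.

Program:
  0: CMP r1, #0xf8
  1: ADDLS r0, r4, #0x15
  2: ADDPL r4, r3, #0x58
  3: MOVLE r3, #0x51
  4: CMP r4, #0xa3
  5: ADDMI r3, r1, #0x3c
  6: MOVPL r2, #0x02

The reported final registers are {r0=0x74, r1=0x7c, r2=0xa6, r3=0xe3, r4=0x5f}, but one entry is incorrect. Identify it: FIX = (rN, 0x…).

FIX = (r3, 0xb8)

0: ✓ CMP  NZCV=1001
1: ✓ ADDLS  r0←0x74
2: · ADDPL
3: · MOVLE
4: ✓ CMP  NZCV=1001
5: ✓ ADDMI  r3←0xb8
6: · MOVPL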